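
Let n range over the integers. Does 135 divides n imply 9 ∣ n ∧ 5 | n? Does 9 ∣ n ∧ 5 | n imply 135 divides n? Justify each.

Forward direction. If 135 ∣ n, write n = 135q. Since 135 = 15·9, n = 9·(15q), so 9 ∣ n; and since 135 = 27·5, n = 5·(27q), so 5 ∣ n.

Converse. This fails: take n = 45. Both 9 ∣ 45 and 5 ∣ 45, yet 45 is not a multiple of 135 (since 45 = 0·135 + 45), so 135 ∤ 45.

Only the forward implication holds.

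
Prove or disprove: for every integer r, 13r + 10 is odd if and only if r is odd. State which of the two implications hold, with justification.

[⇐] Suppose r is odd; write r = 2j + 1. Then 13r + 10 = 13·(2j + 1) + 10 = 2·13j + 23, which is odd.

[⇒] Suppose 13r + 10 is odd. Since 13 is odd, 13r and r have the same parity, so 13r + 10 ≡ r + 10 (mod 2). As 10 is even, 13r + 10 is odd exactly when r is odd. Thus r is odd.

Both directions hold; the statement is true.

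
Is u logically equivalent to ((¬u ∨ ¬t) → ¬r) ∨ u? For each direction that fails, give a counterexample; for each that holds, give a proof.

Not equivalent: only (⇒) holds.

(⇒) Assume the antecedent. If r is true, the antecedent forces (r = T, u = T, t = F) or (r = T, u = T, t = T), and ((¬u ∨ ¬t) → ¬r) ∨ u holds there. If r is false, ((¬u ∨ ¬t) → ¬r) ∨ u reduces to true regardless of the other variables. Either way ((¬u ∨ ¬t) → ¬r) ∨ u holds.

(⇐) This fails. Under r = F, u = F, t = F, the left side is false but the right side is true.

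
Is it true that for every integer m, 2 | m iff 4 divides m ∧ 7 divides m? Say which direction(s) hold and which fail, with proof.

(⇒) This fails: take m = 2. Certainly 2 ∣ 2, but 4 ∤ 2.

(⇐) Suppose 4 ∣ m and 7 ∣ m. Any common multiple of 4 and 7 is a multiple of their lcm; here gcd(4, 7) = 1, so lcm(4, 7) = 4·7 = 28, so 28 ∣ m. Since 2 ∣ 28, it follows that 2 ∣ m.

(⇒) fails; (⇐) holds.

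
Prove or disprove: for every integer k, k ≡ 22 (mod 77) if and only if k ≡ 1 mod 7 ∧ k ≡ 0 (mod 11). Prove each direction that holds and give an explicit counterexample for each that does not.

Both directions hold; the statement is true.

(⟹) Suppose k ≡ 22 (mod 77); write k = 77j + 22. Since 7 ∣ 77, reducing mod 7 gives k ≡ 22 ≡ 1 (mod 7); since 11 ∣ 77, reducing mod 11 gives k ≡ 22 ≡ 0 (mod 11).

(⟸) Conversely, if k ≡ 1 (mod 7) and k ≡ 0 (mod 11), then by the Chinese remainder theorem k ≡ 22 (mod 77). This is exactly k ≡ 22 (mod 77).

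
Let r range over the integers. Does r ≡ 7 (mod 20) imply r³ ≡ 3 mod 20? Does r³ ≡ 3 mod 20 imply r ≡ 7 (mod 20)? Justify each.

[⇒] Suppose r ≡ 7 (mod 20). Write r = 20j + 7. Then (20j + 7)³ = 8000j³ + 8400j² + 2940j + 343 = 20(400j³ + 420j² + 147j + 17) + 3, so r³ ≡ 3 (mod 20).

[⇐] Conversely, suppose r³ ≡ 3 (mod 20). The only residue r in {0, …, 19} with r³ ≡ 3 (mod 20) is r = 7, so r ≡ 7 (mod 20).

Both directions hold.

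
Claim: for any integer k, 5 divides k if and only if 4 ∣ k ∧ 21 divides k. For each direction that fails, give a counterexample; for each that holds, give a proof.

Neither direction holds.

[⇒] This fails: take k = 5. Certainly 5 ∣ 5, but 4 ∤ 5.

[⇐] This fails: take k = 84. Both 4 ∣ 84 and 21 ∣ 84, yet 84 is not a multiple of 5 (since 84 = 16·5 + 4), so 5 ∤ 84.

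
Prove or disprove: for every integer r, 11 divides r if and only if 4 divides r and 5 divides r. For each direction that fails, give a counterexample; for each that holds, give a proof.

(⇒) fails and (⇐) fails.

(⟹) This fails: take r = 11. Certainly 11 ∣ 11, but 4 ∤ 11.

(⟸) This fails: take r = 20. Both 4 ∣ 20 and 5 ∣ 20, yet 20 is not a multiple of 11 (since 20 = 1·11 + 9), so 11 ∤ 20.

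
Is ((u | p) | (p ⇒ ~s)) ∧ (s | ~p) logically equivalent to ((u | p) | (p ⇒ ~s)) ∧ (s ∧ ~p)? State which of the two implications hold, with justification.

The forward direction fails; the converse holds.

Forward direction. This fails. Under p = F, u = F, s = F, the left side is true but the right side is false.

Converse. Assume the antecedent. If p is true, the antecedent cannot hold. If p is false, the consequent reduces to true regardless of the other variables. Either way the consequent holds.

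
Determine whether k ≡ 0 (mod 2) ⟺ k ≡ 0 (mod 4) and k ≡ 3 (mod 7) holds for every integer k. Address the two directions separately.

Forward direction. This fails: k = 0 gives 0 ≡ 0 (mod 2) but 0 ≡ 0 (mod 7), so the conjunction on the right does not hold.

Converse. If k ≡ 0 (mod 4) and k ≡ 3 (mod 7), then by the Chinese remainder theorem k ≡ 24 (mod 28). Since 24 ≡ 0 (mod 2) and 2 ∣ 28, we get k ≡ 0 (mod 2).

(⇒) fails; (⇐) holds.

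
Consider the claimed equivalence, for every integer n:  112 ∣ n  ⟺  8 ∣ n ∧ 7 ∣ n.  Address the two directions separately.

[⇒] If 112 ∣ n, write n = 112q. Since 112 = 14·8, n = 8·(14q), so 8 ∣ n; and since 112 = 16·7, n = 7·(16q), so 7 ∣ n.

[⇐] This fails: take n = 56. Both 8 ∣ 56 and 7 ∣ 56, yet 56 is not a multiple of 112 (since 56 = 0·112 + 56), so 112 ∤ 56.

Not equivalent: only (⇒) holds.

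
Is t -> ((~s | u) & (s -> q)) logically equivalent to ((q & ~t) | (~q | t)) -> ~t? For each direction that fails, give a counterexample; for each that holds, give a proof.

The forward direction fails; the converse holds.

Forward direction. This fails. Under u = F, t = T, s = F, q = F, the left side is true but the right side is false.

Converse. Assume the antecedent. If t is true, the antecedent cannot hold. If t is false, t -> ((~s | u) & (s -> q)) reduces to true regardless of the other variables. Either way t -> ((~s | u) & (s -> q)) holds.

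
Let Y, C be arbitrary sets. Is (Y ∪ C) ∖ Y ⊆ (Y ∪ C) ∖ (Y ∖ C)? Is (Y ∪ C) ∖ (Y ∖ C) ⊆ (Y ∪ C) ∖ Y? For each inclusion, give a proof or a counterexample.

The sets are not equal: only the forward inclusion holds.

(⊆) Let x ∈ (Y ∪ C) ∖ Y. Then x ∈ C and x ∉ Y, from which x ∈ (Y ∪ C) ∖ (Y ∖ C).

(⊇) This inclusion fails. Take Y = {1}, C = {1}; then 1 ∈ (Y ∪ C) ∖ (Y ∖ C) but 1 ∉ (Y ∪ C) ∖ Y.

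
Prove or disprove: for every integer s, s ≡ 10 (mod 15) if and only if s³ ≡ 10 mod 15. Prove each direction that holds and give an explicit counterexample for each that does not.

Both directions hold.

(←) Suppose s³ ≡ 10 (mod 15). The only residue r in {0, …, 14} with r³ ≡ 10 (mod 15) is r = 10, so s ≡ 10 (mod 15).

(→) Suppose s ≡ 10 (mod 15). Write s = 15j + 10. Then (15j + 10)³ = 3375j³ + 6750j² + 4500j + 1000 = 15(225j³ + 450j² + 300j + 66) + 10, so s³ ≡ 10 (mod 15).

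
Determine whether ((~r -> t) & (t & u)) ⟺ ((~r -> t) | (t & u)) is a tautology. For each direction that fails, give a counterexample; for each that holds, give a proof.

Forward direction. Assume the antecedent. If r is true, (~r -> t) | (t & u) reduces to true regardless of the other variables. If r is false, the antecedent forces (r = F, t = T, u = T), and (~r -> t) | (t & u) holds there. Either way (~r -> t) | (t & u) holds.

Converse. This fails. Under r = T, t = F, u = F, the left side is false but the right side is true.

The forward direction holds; the converse fails.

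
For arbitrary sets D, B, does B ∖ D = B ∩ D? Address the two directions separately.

(⊆) This inclusion fails. Take D = ∅, B = {1}; then 1 ∈ B ∖ D but 1 ∉ B ∩ D.

(⊇) This inclusion fails. Take D = {1}, B = {1}; then 1 ∈ B ∩ D but 1 ∉ B ∖ D.

(⊆) fails and (⊇) fails.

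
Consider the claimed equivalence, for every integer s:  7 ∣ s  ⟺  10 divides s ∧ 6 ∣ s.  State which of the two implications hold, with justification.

(→) This fails: take s = 7. Certainly 7 ∣ 7, but 10 ∤ 7.

(←) This fails: take s = 30. Both 10 ∣ 30 and 6 ∣ 30, yet 30 is not a multiple of 7 (since 30 = 4·7 + 2), so 7 ∤ 30.

Neither direction holds.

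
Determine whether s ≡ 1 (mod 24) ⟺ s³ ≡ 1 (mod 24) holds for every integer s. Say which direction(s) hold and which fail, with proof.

(→) Suppose s ≡ 1 (mod 24). Write s = 24j + 1. Then (24j + 1)³ = 13824j³ + 1728j² + 72j + 1 = 24(576j³ + 72j² + 3j) + 1, so s³ ≡ 1 (mod 24).

(←) Conversely, suppose s³ ≡ 1 (mod 24). The only residue r in {0, …, 23} with r³ ≡ 1 (mod 24) is r = 1, so s ≡ 1 (mod 24).

Equivalent; both directions hold.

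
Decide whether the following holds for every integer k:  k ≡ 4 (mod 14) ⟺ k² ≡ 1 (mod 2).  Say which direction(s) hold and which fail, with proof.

[⇒] This fails: take k = 4. Then 4 ≡ 4 (mod 14), but 4² = 16 ≡ 0 (mod 2), not 1.

[⇐] This fails: take k = 1. Then 1² = 1 ≡ 1 (mod 2), yet 1 ≡ 1 (mod 14), not 4.

(⇒) fails and (⇐) fails.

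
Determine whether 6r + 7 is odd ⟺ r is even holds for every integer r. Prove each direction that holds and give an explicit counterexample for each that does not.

(⟹) This fails: take r = 5. Then 6r + 7 = 37, which is odd, yet r = 5 is odd, not even.

(⟸) Suppose r is even. Since 6 is even, 6r is even for every r, so 6r + 7 has the same parity as 7, which is odd. Hence 6r + 7 is odd.

Not equivalent: only (⇐) holds.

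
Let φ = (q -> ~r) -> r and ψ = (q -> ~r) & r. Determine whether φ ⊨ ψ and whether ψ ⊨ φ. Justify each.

Forward direction. This fails. Under r = T, q = T, the left side is true but the right side is false.

Converse. Assume the antecedent. If r is true, (q -> ~r) -> r reduces to true regardless of the other variables. If r is false, the antecedent cannot hold. Either way (q -> ~r) -> r holds.

Only the converse holds.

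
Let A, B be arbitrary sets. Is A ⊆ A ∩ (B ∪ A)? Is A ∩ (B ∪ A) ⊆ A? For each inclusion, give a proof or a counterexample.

Both inclusions hold.

(⟹) Let x ∈ A. Then either x ∈ A and x ∉ B; or x ∈ A ∩ B. In each case x ∈ A ∩ (B ∪ A), so A ⊆ A ∩ (B ∪ A).

(⟸) Let x ∈ A ∩ (B ∪ A). Then either x ∈ A and x ∉ B; or x ∈ A ∩ B. In each case x ∈ A, so A ∩ (B ∪ A) ⊆ A.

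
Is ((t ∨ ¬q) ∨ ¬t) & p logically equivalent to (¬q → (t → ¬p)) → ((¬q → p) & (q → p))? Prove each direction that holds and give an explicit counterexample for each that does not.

Equivalent; both directions hold.

Forward direction. Assume the antecedent. If t is true, the antecedent forces (t = T, q = F, p = T) or (t = T, q = T, p = T), and the consequent holds there. If t is false, the antecedent forces (t = F, q = F, p = T) or (t = F, q = T, p = T), and the consequent holds there. Either way the consequent holds.

Converse. Assume the antecedent. If t is true, the antecedent forces (t = T, q = F, p = T) or (t = T, q = T, p = T), and ((t ∨ ¬q) ∨ ¬t) & p holds there. If t is false, the antecedent forces (t = F, q = F, p = T) or (t = F, q = T, p = T), and ((t ∨ ¬q) ∨ ¬t) & p holds there. Either way ((t ∨ ¬q) ∨ ¬t) & p holds.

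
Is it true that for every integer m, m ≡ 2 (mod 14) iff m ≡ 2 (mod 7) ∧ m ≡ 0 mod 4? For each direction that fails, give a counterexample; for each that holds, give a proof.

The forward direction fails; the converse holds.

[⇒] This fails: m = 2 gives 2 ≡ 2 (mod 14) but 2 ≡ 2 (mod 4), so the conjunction on the right does not hold.

[⇐] Conversely, if m ≡ 2 (mod 7) and m ≡ 0 (mod 4), then by the Chinese remainder theorem m ≡ 16 (mod 28). Since 16 ≡ 2 (mod 14) and 14 ∣ 28, we get m ≡ 2 (mod 14).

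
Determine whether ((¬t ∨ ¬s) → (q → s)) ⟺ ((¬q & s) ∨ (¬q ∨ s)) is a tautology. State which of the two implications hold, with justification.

Forward direction. Assume the antecedent. If q is true, the antecedent forces (t = F, q = T, s = T) or (t = T, q = T, s = T), and (¬q & s) ∨ (¬q ∨ s) holds there. If q is false, (¬q & s) ∨ (¬q ∨ s) reduces to true regardless of the other variables. Either way (¬q & s) ∨ (¬q ∨ s) holds.

Converse. Assume the antecedent. If q is true, the antecedent forces (t = F, q = T, s = T) or (t = T, q = T, s = T), and (¬t ∨ ¬s) → (q → s) holds there. If q is false, (¬t ∨ ¬s) → (q → s) reduces to true regardless of the other variables. Either way (¬t ∨ ¬s) → (q → s) holds.

The biconditional holds.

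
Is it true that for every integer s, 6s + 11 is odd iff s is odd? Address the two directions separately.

(⇒) This fails: take s = 0. Then 6s + 11 = 11, which is odd, yet s = 0 is even, not odd.

(⇐) Suppose s is odd. Since 6 is even, 6s is even for every s, so 6s + 11 has the same parity as 11, which is odd. Hence 6s + 11 is odd.

Only the converse holds.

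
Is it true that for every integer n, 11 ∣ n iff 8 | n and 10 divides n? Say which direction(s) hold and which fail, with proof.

[⇒] This fails: take n = 11. Certainly 11 ∣ 11, but 8 ∤ 11.

[⇐] This fails: take n = 40. Both 8 ∣ 40 and 10 ∣ 40, yet 40 is not a multiple of 11 (since 40 = 3·11 + 7), so 11 ∤ 40.

(⇒) fails and (⇐) fails.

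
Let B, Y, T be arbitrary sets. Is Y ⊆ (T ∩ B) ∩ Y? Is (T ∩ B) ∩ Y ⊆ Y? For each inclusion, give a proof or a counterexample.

(⊆) fails; (⊇) holds.

(⊆) This inclusion fails. Take B = ∅, Y = {1}, T = ∅; then 1 ∈ Y but 1 ∉ (T ∩ B) ∩ Y.

(⊇) Let x ∈ (T ∩ B) ∩ Y. Then x ∈ B ∩ Y ∩ T, from which x ∈ Y.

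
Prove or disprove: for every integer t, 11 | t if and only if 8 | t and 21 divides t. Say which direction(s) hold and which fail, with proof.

Neither implication holds.

[⇒] This fails: take t = 11. Certainly 11 ∣ 11, but 8 ∤ 11.

[⇐] This fails: take t = 168. Both 8 ∣ 168 and 21 ∣ 168, yet 168 is not a multiple of 11 (since 168 = 15·11 + 3), so 11 ∤ 168.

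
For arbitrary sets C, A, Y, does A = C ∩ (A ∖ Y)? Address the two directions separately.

Only the reverse inclusion holds.

(⊆) This inclusion fails. Take C = ∅, A = {1}, Y = ∅; then 1 ∈ A but 1 ∉ C ∩ (A ∖ Y).

(⊇) Let x ∈ C ∩ (A ∖ Y). Then x ∈ C ∩ A and x ∉ Y, from which x ∈ A.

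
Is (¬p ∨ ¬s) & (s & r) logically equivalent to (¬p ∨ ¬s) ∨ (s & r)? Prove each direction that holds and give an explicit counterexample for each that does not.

(⇒) Assume the antecedent. If r is true, (¬p ∨ ¬s) ∨ (s & r) reduces to true regardless of the other variables. If r is false, the antecedent cannot hold. Either way (¬p ∨ ¬s) ∨ (s & r) holds.

(⇐) This fails. Under r = F, p = F, s = F, the left side is false but the right side is true.

Only the forward direction holds.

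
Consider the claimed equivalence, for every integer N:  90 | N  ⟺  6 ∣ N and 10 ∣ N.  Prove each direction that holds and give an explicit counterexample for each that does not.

Not equivalent: only (⇒) holds.

(→) If 90 ∣ N, write N = 90q. Since 90 = 15·6, N = 6·(15q), so 6 ∣ N; and since 90 = 9·10, N = 10·(9q), so 10 ∣ N.

(←) This fails: take N = 30. Both 6 ∣ 30 and 10 ∣ 30, yet 30 is not a multiple of 90 (since 30 = 0·90 + 30), so 90 ∤ 30.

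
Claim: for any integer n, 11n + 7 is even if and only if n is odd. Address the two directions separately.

Both directions hold.

(⟸) Suppose n is odd; write n = 2j + 1. Then 11n + 7 = 11·(2j + 1) + 7 = 2·11j + 18, which is even.

(⟹) Suppose 11n + 7 is even. Since 11 is odd, 11n and n have the same parity, so 11n + 7 ≡ n + 7 (mod 2). As 7 is odd, 11n + 7 is even exactly when n is odd. Thus n is odd.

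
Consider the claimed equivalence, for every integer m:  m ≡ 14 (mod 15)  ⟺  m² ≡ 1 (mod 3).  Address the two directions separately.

(⇒) holds; (⇐) fails.

(→) Suppose m ≡ 14 (mod 15). Then m² ≡ 14² = 196 (mod 15), and since 3 ∣ 15, also m² ≡ 1 (mod 3).

(←) This fails: take m = 1. Then 1² = 1 ≡ 1 (mod 3), yet 1 ≡ 1 (mod 15), not 14.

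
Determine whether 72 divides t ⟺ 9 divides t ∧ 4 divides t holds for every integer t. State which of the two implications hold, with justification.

(⇒) If 72 ∣ t, write t = 72q. Since 72 = 8·9, t = 9·(8q), so 9 ∣ t; and since 72 = 18·4, t = 4·(18q), so 4 ∣ t.

(⇐) This fails: take t = 36. Both 9 ∣ 36 and 4 ∣ 36, yet 36 is not a multiple of 72 (since 36 = 0·72 + 36), so 72 ∤ 36.

Only the forward implication holds.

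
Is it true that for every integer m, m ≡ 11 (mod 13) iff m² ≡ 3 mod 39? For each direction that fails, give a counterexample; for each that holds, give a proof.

Forward direction. This fails: take m = 11. Then 11 ≡ 11 (mod 13), but 11² = 121 ≡ 4 (mod 39), not 3.

Converse. This fails: take m = 9. Then 9² = 81 ≡ 3 (mod 39), yet 9 ≡ 9 (mod 13), not 11.

Neither direction holds.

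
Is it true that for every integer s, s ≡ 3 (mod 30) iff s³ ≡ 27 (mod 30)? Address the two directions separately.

Converse. Suppose s³ ≡ 27 (mod 30). The only residue r in {0, …, 29} with r³ ≡ 27 (mod 30) is r = 3, so s ≡ 3 (mod 30).

Forward direction. Suppose s ≡ 3 (mod 30). Write s = 30j + 3. Then (30j + 3)³ = 27000j³ + 8100j² + 810j + 27 = 30(900j³ + 270j² + 27j) + 27, so s³ ≡ 27 (mod 30).

The biconditional holds.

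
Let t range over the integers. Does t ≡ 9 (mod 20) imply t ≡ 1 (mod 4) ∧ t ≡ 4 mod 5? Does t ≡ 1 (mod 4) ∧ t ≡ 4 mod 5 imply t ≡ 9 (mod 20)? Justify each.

[⇒] Suppose t ≡ 9 (mod 20); write t = 20j + 9. Since 4 ∣ 20, reducing mod 4 gives t ≡ 9 ≡ 1 (mod 4); since 5 ∣ 20, reducing mod 5 gives t ≡ 9 ≡ 4 (mod 5).

[⇐] Conversely, if t ≡ 1 (mod 4) and t ≡ 4 (mod 5), then by the Chinese remainder theorem t ≡ 9 (mod 20). This is exactly t ≡ 9 (mod 20).

Both implications hold.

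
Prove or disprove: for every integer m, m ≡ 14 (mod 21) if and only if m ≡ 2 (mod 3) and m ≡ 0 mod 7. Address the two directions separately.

(←) If m ≡ 2 (mod 3) and m ≡ 0 (mod 7), then by the Chinese remainder theorem m ≡ 14 (mod 21). This is exactly m ≡ 14 (mod 21).

(→) Suppose m ≡ 14 (mod 21); write m = 21j + 14. Since 3 ∣ 21, reducing mod 3 gives m ≡ 14 ≡ 2 (mod 3); since 7 ∣ 21, reducing mod 7 gives m ≡ 14 ≡ 0 (mod 7).

Both implications hold.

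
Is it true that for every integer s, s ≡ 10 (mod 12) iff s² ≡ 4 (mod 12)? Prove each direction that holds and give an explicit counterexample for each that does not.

Forward direction. Suppose s ≡ 10 (mod 12). Write s = 12j + 10. Then (12j + 10)² = 144j² + 240j + 100 = 12(12j² + 20j + 8) + 4, so s² ≡ 4 (mod 12).

Converse. This fails: take s = 2. Then 2² = 4 ≡ 4 (mod 12), yet 2 ≡ 2 (mod 12), not 10.

Only the forward direction holds.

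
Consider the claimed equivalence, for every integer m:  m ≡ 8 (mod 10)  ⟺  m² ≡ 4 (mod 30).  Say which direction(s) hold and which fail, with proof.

Both directions fail.

Forward direction. This fails: take m = 18. Then 18 ≡ 8 (mod 10), but 18² = 324 ≡ 24 (mod 30), not 4.

Converse. This fails: take m = 2. Then 2² = 4 ≡ 4 (mod 30), yet 2 ≡ 2 (mod 10), not 8.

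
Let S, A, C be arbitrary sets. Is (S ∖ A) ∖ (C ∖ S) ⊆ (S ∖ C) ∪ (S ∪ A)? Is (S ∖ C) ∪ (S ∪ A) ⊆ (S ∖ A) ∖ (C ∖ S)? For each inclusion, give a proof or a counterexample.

(⟸) This inclusion fails. Take S = ∅, A = {1}, C = ∅; then 1 ∈ (S ∖ C) ∪ (S ∪ A) but 1 ∉ (S ∖ A) ∖ (C ∖ S).

(⟹) Let x ∈ (S ∖ A) ∖ (C ∖ S). Then either x ∈ S and x ∉ A, C; or x ∈ S ∩ C and x ∉ A. In each case x ∈ (S ∖ C) ∪ (S ∪ A), so (S ∖ A) ∖ (C ∖ S) ⊆ (S ∖ C) ∪ (S ∪ A).

The sets are not equal: only the forward inclusion holds.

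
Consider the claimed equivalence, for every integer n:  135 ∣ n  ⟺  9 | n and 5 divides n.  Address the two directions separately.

(←) This fails: take n = 45. Both 9 ∣ 45 and 5 ∣ 45, yet 45 is not a multiple of 135 (since 45 = 0·135 + 45), so 135 ∤ 45.

(→) If 135 ∣ n, write n = 135q. Since 135 = 15·9, n = 9·(15q), so 9 ∣ n; and since 135 = 27·5, n = 5·(27q), so 5 ∣ n.

(⇒) holds; (⇐) fails.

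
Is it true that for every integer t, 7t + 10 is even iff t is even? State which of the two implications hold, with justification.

Both directions hold; the statement is true.

Forward direction. Suppose 7t + 10 is even. Since 7 is odd, 7t and t have the same parity, so 7t + 10 ≡ t + 10 (mod 2). As 10 is even, 7t + 10 is even exactly when t is even. Thus t is even.

Converse. Suppose t is even; write t = 2j. Then 7t + 10 = 7·(2j) + 10 = 2·7j + 10, which is even.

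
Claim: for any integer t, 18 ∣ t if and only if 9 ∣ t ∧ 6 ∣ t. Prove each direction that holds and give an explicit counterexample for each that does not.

The biconditional holds.

(⟹) If 18 ∣ t, write t = 18q. Since 18 = 2·9, t = 9·(2q), so 9 ∣ t; and since 18 = 3·6, t = 6·(3q), so 6 ∣ t.

(⟸) Suppose 9 ∣ t and 6 ∣ t. Any common multiple of 9 and 6 is a multiple of their lcm; here lcm(9, 6) = 9·6/gcd(9, 6) = 54/3 = 18, so 18 ∣ t.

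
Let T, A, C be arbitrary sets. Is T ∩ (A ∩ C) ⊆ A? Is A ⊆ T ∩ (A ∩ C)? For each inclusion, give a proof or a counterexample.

Forward inclusion. Let x ∈ T ∩ (A ∩ C). Then x ∈ T ∩ A ∩ C, from which x ∈ A.

Reverse inclusion. This inclusion fails. Take T = ∅, A = {1}, C = ∅; then 1 ∈ A but 1 ∉ T ∩ (A ∩ C).

(⊆) holds; (⊇) fails.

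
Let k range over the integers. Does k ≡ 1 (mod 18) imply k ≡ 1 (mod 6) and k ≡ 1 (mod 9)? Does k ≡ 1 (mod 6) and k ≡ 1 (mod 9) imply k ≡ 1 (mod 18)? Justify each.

(→) Suppose k ≡ 1 (mod 18); write k = 18j + 1. Since 6 ∣ 18, reducing mod 6 gives k ≡ 1 (mod 6); since 9 ∣ 18, reducing mod 9 gives k ≡ 1 (mod 9).

(←) Conversely, if k ≡ 1 (mod 6) and k ≡ 1 (mod 9), then by the Chinese remainder theorem k ≡ 1 (mod 18). This is exactly k ≡ 1 (mod 18).

Both implications hold.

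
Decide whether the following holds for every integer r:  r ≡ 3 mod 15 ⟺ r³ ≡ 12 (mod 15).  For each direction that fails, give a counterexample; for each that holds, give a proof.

(⟸) Suppose r³ ≡ 12 (mod 15). The only residue r in {0, …, 14} with r³ ≡ 12 (mod 15) is r = 3, so r ≡ 3 (mod 15).

(⟹) Suppose r ≡ 3 mod 15. Write r = 15j + 3. Then (15j + 3)³ = 3375j³ + 2025j² + 405j + 27 = 15(225j³ + 135j² + 27j + 1) + 12, so r³ ≡ 12 (mod 15).

Both directions hold; the statement is true.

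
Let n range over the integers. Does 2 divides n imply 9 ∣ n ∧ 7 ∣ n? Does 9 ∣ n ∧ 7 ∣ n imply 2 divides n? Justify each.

Neither implication holds.

(→) This fails: take n = 2. Certainly 2 ∣ 2, but 9 ∤ 2.

(←) This fails: take n = 63. Both 9 ∣ 63 and 7 ∣ 63, yet 63 is not a multiple of 2 (since 63 = 31·2 + 1), so 2 ∤ 63.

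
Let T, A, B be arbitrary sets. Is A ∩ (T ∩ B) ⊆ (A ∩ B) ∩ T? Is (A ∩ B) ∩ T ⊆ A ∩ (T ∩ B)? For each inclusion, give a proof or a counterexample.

The two sets are equal.

(⟸) Let x ∈ (A ∩ B) ∩ T. Then x ∈ T ∩ A ∩ B, from which x ∈ A ∩ (T ∩ B).

(⟹) Let x ∈ A ∩ (T ∩ B). Then x ∈ T ∩ A ∩ B, from which x ∈ (A ∩ B) ∩ T.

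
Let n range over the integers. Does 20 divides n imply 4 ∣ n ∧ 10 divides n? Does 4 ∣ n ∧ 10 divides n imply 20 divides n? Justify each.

Both directions hold.

(⟹) If 20 ∣ n, write n = 20q. Since 20 = 5·4, n = 4·(5q), so 4 ∣ n; and since 20 = 2·10, n = 10·(2q), so 10 ∣ n.

(⟸) Suppose 4 ∣ n and 10 ∣ n. Any common multiple of 4 and 10 is a multiple of their lcm; here lcm(4, 10) = 4·10/gcd(4, 10) = 40/2 = 20, so 20 ∣ n.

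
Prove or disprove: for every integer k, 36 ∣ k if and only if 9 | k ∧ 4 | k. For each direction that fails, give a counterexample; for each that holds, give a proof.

Both implications hold.

(←) Suppose 9 ∣ k and 4 ∣ k. Any common multiple of 9 and 4 is a multiple of their lcm; here gcd(9, 4) = 1, so lcm(9, 4) = 9·4 = 36, so 36 ∣ k.

(→) If 36 ∣ k, write k = 36q. Since 36 = 4·9, k = 9·(4q), so 9 ∣ k; and since 36 = 9·4, k = 4·(9q), so 4 ∣ k.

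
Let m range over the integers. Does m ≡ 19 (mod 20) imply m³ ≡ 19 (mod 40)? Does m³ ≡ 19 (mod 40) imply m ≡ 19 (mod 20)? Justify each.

(⇒) fails; (⇐) holds.

(→) This fails: take m = 39. Then 39 ≡ 19 (mod 20), but 39³ = 59319 ≡ 39 (mod 40), not 19.

(←) Conversely, the residues r modulo 40 with r³ ≡ 19 (mod 40) are exactly {19}, and each is ≡ 19 (mod 20).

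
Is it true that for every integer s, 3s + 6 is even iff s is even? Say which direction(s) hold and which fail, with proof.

Both directions hold.

Converse. Suppose s is even; write s = 2j. Then 3s + 6 = 3·(2j) + 6 = 2·3j + 6, which is even.

Forward direction. Suppose 3s + 6 is even. Since 3 is odd, 3s and s have the same parity, so 3s + 6 ≡ s + 6 (mod 2). As 6 is even, 3s + 6 is even exactly when s is even. Thus s is even.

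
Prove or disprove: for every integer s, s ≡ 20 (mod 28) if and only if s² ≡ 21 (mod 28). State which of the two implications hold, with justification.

(⇒) fails and (⇐) fails.

[⇒] This fails: take s = 20. Then 20 ≡ 20 (mod 28), but 20² = 400 ≡ 8 (mod 28), not 21.

[⇐] This fails: take s = 7. Then 7² = 49 ≡ 21 (mod 28), yet 7 ≡ 7 (mod 28), not 20.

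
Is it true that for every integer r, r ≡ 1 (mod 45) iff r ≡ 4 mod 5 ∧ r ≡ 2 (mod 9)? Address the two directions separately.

Neither implication holds.

(→) This fails: r = 1 gives 1 ≡ 1 (mod 45) but 1 ≡ 1 (mod 5), so the conjunction on the right does not hold.

(←) This fails: r = 29 satisfies both congruences on the right (29 ≡ 4 mod 5 and 29 ≡ 2 mod 9) yet 29 ≡ 29 (mod 45), not 1.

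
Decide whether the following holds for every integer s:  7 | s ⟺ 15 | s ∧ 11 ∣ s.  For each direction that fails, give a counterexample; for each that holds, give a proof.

(⇒) fails and (⇐) fails.

(⟹) This fails: take s = 7. Certainly 7 ∣ 7, but 15 ∤ 7.

(⟸) This fails: take s = 165. Both 15 ∣ 165 and 11 ∣ 165, yet 165 is not a multiple of 7 (since 165 = 23·7 + 4), so 7 ∤ 165.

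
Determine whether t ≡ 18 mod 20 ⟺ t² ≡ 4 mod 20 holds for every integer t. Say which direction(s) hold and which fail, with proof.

(⇒) Suppose t ≡ 18 mod 20. Write t = 20j + 18. Then (20j + 18)² = 400j² + 720j + 324 = 20(20j² + 36j + 16) + 4, so t² ≡ 4 (mod 20).

(⇐) This fails: take t = 2. Then 2² = 4 ≡ 4 (mod 20), yet 2 ≡ 2 (mod 20), not 18.

Not equivalent: only (⇒) holds.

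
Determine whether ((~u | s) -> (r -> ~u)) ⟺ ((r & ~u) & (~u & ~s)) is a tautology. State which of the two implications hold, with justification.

Not equivalent: only (⇐) holds.

(⇐) Assume the antecedent. If r is true, the antecedent forces (r = T, u = F, s = F), and (~u | s) -> (r -> ~u) holds there. If r is false, the antecedent cannot hold. Either way (~u | s) -> (r -> ~u) holds.

(⇒) This fails. Under r = F, u = F, s = F, the left side is true but the right side is false.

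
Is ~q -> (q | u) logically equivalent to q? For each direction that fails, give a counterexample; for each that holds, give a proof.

(→) This fails. Under q = F, u = T, the left side is true but the right side is false.

(←) Assume the antecedent. If q is true, ~q -> (q | u) reduces to true regardless of the other variables. If q is false, the antecedent cannot hold. Either way ~q -> (q | u) holds.

Only the reverse direction holds.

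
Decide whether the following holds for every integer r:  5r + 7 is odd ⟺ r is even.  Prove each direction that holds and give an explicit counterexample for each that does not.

The biconditional holds.

[⇒] Suppose 5r + 7 is odd. Since 5 is odd, 5r and r have the same parity, so 5r + 7 ≡ r + 7 (mod 2). As 7 is odd, 5r + 7 is odd exactly when r is even. Thus r is even.

[⇐] Conversely, suppose r is even; write r = 2j. Then 5r + 7 = 5·(2j) + 7 = 2·5j + 7, which is odd.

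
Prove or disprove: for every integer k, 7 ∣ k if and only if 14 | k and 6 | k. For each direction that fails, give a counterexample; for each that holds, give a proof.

The forward direction fails; the converse holds.

[⇒] This fails: take k = 7. Certainly 7 ∣ 7, but 14 ∤ 7.

[⇐] Suppose 14 ∣ k and 6 ∣ k. Any common multiple of 14 and 6 is a multiple of their lcm; here lcm(14, 6) = 14·6/gcd(14, 6) = 84/2 = 42, so 42 ∣ k. Since 7 ∣ 42, it follows that 7 ∣ k.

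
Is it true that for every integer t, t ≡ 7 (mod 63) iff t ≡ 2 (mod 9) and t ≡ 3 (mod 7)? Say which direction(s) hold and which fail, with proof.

(⇒) fails and (⇐) fails.

Forward direction. This fails: t = 7 gives 7 ≡ 7 (mod 63) but 7 ≡ 7 (mod 9), so the conjunction on the right does not hold.

Converse. This fails: t = 38 satisfies both congruences on the right (38 ≡ 2 mod 9 and 38 ≡ 3 mod 7) yet 38 ≡ 38 (mod 63), not 7.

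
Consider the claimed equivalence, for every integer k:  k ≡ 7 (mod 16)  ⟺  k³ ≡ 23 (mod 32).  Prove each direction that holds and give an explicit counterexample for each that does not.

[⇒] This fails: take k = 23. Then 23 ≡ 7 (mod 16), but 23³ = 12167 ≡ 7 (mod 32), not 23.

[⇐] Conversely, the residues r modulo 32 with r³ ≡ 23 (mod 32) are exactly {7}, and each is ≡ 7 (mod 16).

(⇒) fails; (⇐) holds.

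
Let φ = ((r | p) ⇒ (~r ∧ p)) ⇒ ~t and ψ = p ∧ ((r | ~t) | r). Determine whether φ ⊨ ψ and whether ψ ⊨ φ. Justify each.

(→) This fails. Under t = F, r = F, p = F, the left side is true but the right side is false.

(←) Assume the antecedent. If t is true, the antecedent forces (t = T, r = T, p = T), and ((r | p) ⇒ (~r ∧ p)) ⇒ ~t holds there. If t is false, ((r | p) ⇒ (~r ∧ p)) ⇒ ~t reduces to true regardless of the other variables. Either way ((r | p) ⇒ (~r ∧ p)) ⇒ ~t holds.

(⇒) fails; (⇐) holds.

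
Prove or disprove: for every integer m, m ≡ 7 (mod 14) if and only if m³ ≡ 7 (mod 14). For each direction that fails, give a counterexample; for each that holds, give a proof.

(→) Suppose m ≡ 7 (mod 14). Write m = 14j + 7. Then (14j + 7)³ = 2744j³ + 4116j² + 2058j + 343 = 14(196j³ + 294j² + 147j + 24) + 7, so m³ ≡ 7 (mod 14).

(←) Conversely, suppose m³ ≡ 7 (mod 14). The only residue r in {0, …, 13} with r³ ≡ 7 (mod 14) is r = 7, so m ≡ 7 (mod 14).

Both implications hold.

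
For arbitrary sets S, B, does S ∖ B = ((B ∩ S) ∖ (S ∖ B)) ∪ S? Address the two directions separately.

(⊆) Let x ∈ S ∖ B. Then x ∈ S and x ∉ B, from which x ∈ ((B ∩ S) ∖ (S ∖ B)) ∪ S.

(⊇) This inclusion fails. Take S = {1}, B = {1}; then 1 ∈ ((B ∩ S) ∖ (S ∖ B)) ∪ S but 1 ∉ S ∖ B.

(⊆) holds; (⊇) fails.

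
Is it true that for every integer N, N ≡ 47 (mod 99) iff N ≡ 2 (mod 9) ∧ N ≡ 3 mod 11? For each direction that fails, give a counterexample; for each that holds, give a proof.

Converse. If N ≡ 2 (mod 9) and N ≡ 3 (mod 11), then by the Chinese remainder theorem N ≡ 47 (mod 99). This is exactly N ≡ 47 (mod 99).

Forward direction. Suppose N ≡ 47 (mod 99); write N = 99j + 47. Since 9 ∣ 99, reducing mod 9 gives N ≡ 47 ≡ 2 (mod 9); since 11 ∣ 99, reducing mod 11 gives N ≡ 47 ≡ 3 (mod 11).

Both directions hold; the statement is true.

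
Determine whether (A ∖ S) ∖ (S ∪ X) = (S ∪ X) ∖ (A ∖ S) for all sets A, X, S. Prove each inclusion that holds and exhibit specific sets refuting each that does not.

Neither inclusion holds.

(⊆) This inclusion fails. Take A = {1}, X = ∅, S = ∅; then 1 ∈ (A ∖ S) ∖ (S ∪ X) but 1 ∉ (S ∪ X) ∖ (A ∖ S).

(⊇) This inclusion fails. Take A = ∅, X = {1}, S = ∅; then 1 ∈ (S ∪ X) ∖ (A ∖ S) but 1 ∉ (A ∖ S) ∖ (S ∪ X).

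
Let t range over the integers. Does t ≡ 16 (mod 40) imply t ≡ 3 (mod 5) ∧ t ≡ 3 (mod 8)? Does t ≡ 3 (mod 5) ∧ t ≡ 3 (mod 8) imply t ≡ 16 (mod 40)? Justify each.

Neither direction holds.

Forward direction. This fails: t = 16 gives 16 ≡ 16 (mod 40) but 16 ≡ 1 (mod 5), so the conjunction on the right does not hold.

Converse. This fails: t = 3 satisfies both congruences on the right (3 ≡ 3 mod 5 and 3 ≡ 3 mod 8) yet 3 ≡ 3 (mod 40), not 16.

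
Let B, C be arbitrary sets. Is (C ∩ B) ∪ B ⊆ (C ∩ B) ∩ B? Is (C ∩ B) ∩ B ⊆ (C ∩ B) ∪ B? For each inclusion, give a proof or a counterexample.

Forward inclusion. This inclusion fails. Take B = {1}, C = ∅; then 1 ∈ (C ∩ B) ∪ B but 1 ∉ (C ∩ B) ∩ B.

Reverse inclusion. Let x ∈ (C ∩ B) ∩ B. Then x ∈ B ∩ C, from which x ∈ (C ∩ B) ∪ B.

The sets are not equal: only the reverse inclusion holds.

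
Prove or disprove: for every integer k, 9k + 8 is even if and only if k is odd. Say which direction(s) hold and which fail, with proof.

(⇒) fails and (⇐) fails.

(→) This fails: k = 4 gives 9k + 8 = 44, which is even, but 4 is even, not odd.

(←) This also fails: k = 7 is odd, but 9k + 8 = 71 is odd, not even.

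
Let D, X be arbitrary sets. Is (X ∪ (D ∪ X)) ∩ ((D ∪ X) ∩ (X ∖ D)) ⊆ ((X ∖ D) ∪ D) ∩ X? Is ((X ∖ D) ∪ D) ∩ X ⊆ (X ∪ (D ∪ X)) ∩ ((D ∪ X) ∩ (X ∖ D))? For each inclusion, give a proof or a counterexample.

The sets are not equal: only the forward inclusion holds.

(⊆) Let x ∈ (X ∪ (D ∪ X)) ∩ ((D ∪ X) ∩ (X ∖ D)). Then x ∈ X and x ∉ D, from which x ∈ ((X ∖ D) ∪ D) ∩ X.

(⊇) This inclusion fails. Take D = {1}, X = {1}; then 1 ∈ ((X ∖ D) ∪ D) ∩ X but 1 ∉ (X ∪ (D ∪ X)) ∩ ((D ∪ X) ∩ (X ∖ D)).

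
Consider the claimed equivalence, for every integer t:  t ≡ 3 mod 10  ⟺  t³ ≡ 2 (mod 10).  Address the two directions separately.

Forward direction. This fails: take t = 3. Then 3 ≡ 3 (mod 10), but 3³ = 27 ≡ 7 (mod 10), not 2.

Converse. This fails: take t = 8. Then 8³ = 512 ≡ 2 (mod 10), yet 8 ≡ 8 (mod 10), not 3.

Neither implication holds.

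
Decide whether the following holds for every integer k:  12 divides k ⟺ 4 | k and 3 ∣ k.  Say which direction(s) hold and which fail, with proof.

Both directions hold.

(→) If 12 ∣ k, write k = 12q. Since 12 = 3·4, k = 4·(3q), so 4 ∣ k; and since 12 = 4·3, k = 3·(4q), so 3 ∣ k.

(←) Suppose 4 ∣ k and 3 ∣ k. Any common multiple of 4 and 3 is a multiple of their lcm; here gcd(4, 3) = 1, so lcm(4, 3) = 4·3 = 12, so 12 ∣ k.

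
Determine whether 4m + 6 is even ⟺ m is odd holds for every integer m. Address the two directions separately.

Only the converse holds.

[⇒] This fails: take m = 0. Then 4m + 6 = 6, which is even, yet m = 0 is even, not odd.

[⇐] Suppose m is odd. Since 4 is even, 4m is even for every m, so 4m + 6 has the same parity as 6, which is even. Hence 4m + 6 is even.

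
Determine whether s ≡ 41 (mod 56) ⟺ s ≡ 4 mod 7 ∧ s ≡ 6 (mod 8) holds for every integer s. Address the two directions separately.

Forward direction. This fails: s = 41 gives 41 ≡ 41 (mod 56) but 41 ≡ 6 (mod 7), so the conjunction on the right does not hold.

Converse. This fails: s = 46 satisfies both congruences on the right (46 ≡ 4 mod 7 and 46 ≡ 6 mod 8) yet 46 ≡ 46 (mod 56), not 41.

Both directions fail.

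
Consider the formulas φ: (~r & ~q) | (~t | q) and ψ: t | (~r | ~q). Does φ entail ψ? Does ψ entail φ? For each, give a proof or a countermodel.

Neither direction holds.

[⇒] This fails. Under t = F, r = T, q = T, the left side is true but the right side is false.

[⇐] This fails. Under t = T, r = T, q = F, the left side is false but the right side is true.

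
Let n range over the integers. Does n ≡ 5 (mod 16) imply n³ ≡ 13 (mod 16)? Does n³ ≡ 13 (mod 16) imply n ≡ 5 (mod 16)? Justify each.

Both directions hold.

[⇒] Suppose n ≡ 5 (mod 16). Write n = 16j + 5. Then (16j + 5)³ = 4096j³ + 3840j² + 1200j + 125 = 16(256j³ + 240j² + 75j + 7) + 13, so n³ ≡ 13 (mod 16).

[⇐] Conversely, suppose n³ ≡ 13 (mod 16). The only residue r in {0, …, 15} with r³ ≡ 13 (mod 16) is r = 5, so n ≡ 5 (mod 16).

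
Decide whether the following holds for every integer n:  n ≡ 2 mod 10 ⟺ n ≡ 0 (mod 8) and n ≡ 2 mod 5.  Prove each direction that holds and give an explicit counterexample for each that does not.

Not equivalent: only (⇐) holds.

(⟹) This fails: n = 2 gives 2 ≡ 2 (mod 10) but 2 ≡ 2 (mod 8), so the conjunction on the right does not hold.

(⟸) Conversely, if n ≡ 0 (mod 8) and n ≡ 2 (mod 5), then by the Chinese remainder theorem n ≡ 32 (mod 40). Since 32 ≡ 2 (mod 10) and 10 ∣ 40, we get n ≡ 2 (mod 10).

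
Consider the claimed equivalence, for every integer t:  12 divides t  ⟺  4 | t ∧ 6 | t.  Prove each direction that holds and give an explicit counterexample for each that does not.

Both implications hold.

(⟹) If 12 ∣ t, write t = 12q. Since 12 = 3·4, t = 4·(3q), so 4 ∣ t; and since 12 = 2·6, t = 6·(2q), so 6 ∣ t.

(⟸) Suppose 4 ∣ t and 6 ∣ t. Any common multiple of 4 and 6 is a multiple of their lcm; here lcm(4, 6) = 4·6/gcd(4, 6) = 24/2 = 12, so 12 ∣ t.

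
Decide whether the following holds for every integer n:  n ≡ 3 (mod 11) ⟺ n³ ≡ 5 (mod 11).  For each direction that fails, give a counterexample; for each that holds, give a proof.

Both implications hold.

[⇒] Suppose n ≡ 3 (mod 11). Write n = 11j + 3. Then (11j + 3)³ = 1331j³ + 1089j² + 297j + 27 = 11(121j³ + 99j² + 27j + 2) + 5, so n³ ≡ 5 (mod 11).

[⇐] Conversely, suppose n³ ≡ 5 (mod 11). The only residue r in {0, …, 10} with r³ ≡ 5 (mod 11) is r = 3, so n ≡ 3 (mod 11).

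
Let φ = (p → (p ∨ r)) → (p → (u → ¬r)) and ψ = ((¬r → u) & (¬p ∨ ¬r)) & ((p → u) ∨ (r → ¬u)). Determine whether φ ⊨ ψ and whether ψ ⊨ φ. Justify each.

(→) This fails. Under r = F, u = F, p = F, the left side is true but the right side is false.

(←) Assume the antecedent. If r is true, the antecedent forces (r = T, u = F, p = F) or (r = T, u = T, p = F), and (p → (p ∨ r)) → (p → (u → ¬r)) holds there. If r is false, (p → (p ∨ r)) → (p → (u → ¬r)) reduces to true regardless of the other variables. Either way (p → (p ∨ r)) → (p → (u → ¬r)) holds.

Only the converse holds.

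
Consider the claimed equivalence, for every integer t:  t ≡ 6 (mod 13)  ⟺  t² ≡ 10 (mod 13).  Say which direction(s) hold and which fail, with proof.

(⇒) holds; (⇐) fails.

(⇒) Suppose t ≡ 6 (mod 13). Write t = 13j + 6. Then (13j + 6)² = 169j² + 156j + 36 = 13(13j² + 12j + 2) + 10, so t² ≡ 10 (mod 13).

(⇐) This fails: take t = 7. Then 7² = 49 ≡ 10 (mod 13), yet 7 ≡ 7 (mod 13), not 6.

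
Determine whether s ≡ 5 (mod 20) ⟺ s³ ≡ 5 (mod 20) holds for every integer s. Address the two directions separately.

(⇒) Suppose s ≡ 5 (mod 20). Write s = 20j + 5. Then (20j + 5)³ = 8000j³ + 6000j² + 1500j + 125 = 20(400j³ + 300j² + 75j + 6) + 5, so s³ ≡ 5 (mod 20).

(⇐) Conversely, suppose s³ ≡ 5 (mod 20). The only residue r in {0, …, 19} with r³ ≡ 5 (mod 20) is r = 5, so s ≡ 5 (mod 20).

Both directions hold; the statement is true.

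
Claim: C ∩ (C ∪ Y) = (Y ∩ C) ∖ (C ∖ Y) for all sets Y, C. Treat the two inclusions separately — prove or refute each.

(⊆) This inclusion fails. Take Y = ∅, C = {1}; then 1 ∈ C ∩ (C ∪ Y) but 1 ∉ (Y ∩ C) ∖ (C ∖ Y).

(⊇) Let x ∈ (Y ∩ C) ∖ (C ∖ Y). Then x ∈ Y ∩ C, from which x ∈ C ∩ (C ∪ Y).

(⊆) fails; (⊇) holds.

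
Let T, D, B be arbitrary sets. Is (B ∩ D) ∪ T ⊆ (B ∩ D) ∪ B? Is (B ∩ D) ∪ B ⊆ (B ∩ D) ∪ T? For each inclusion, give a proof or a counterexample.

Forward inclusion. This inclusion fails. Take T = {1}, D = ∅, B = ∅; then 1 ∈ (B ∩ D) ∪ T but 1 ∉ (B ∩ D) ∪ B.

Reverse inclusion. This inclusion fails. Take T = ∅, D = ∅, B = {1}; then 1 ∈ (B ∩ D) ∪ B but 1 ∉ (B ∩ D) ∪ T.

(⊆) fails and (⊇) fails.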